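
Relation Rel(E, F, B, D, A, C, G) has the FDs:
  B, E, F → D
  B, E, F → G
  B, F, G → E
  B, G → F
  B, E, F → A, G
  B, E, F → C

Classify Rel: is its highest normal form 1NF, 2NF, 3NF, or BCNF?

BCNF

Candidate keys: {B, E, F}, {B, G}. Prime attributes: {B, E, F, G}.
Each dependency's left side is a superkey — BCNF holds.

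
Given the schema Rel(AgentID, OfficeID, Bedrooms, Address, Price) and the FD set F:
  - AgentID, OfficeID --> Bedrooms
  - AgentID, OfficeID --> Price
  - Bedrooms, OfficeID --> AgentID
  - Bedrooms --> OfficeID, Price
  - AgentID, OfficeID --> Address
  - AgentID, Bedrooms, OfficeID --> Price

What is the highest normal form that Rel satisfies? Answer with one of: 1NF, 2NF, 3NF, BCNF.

Candidate keys: {AgentID, OfficeID}, {Bedrooms}. Prime attributes: {AgentID, Bedrooms, OfficeID}.
Every FD has a superkey on the left, so the relation is in BCNF.

BCNF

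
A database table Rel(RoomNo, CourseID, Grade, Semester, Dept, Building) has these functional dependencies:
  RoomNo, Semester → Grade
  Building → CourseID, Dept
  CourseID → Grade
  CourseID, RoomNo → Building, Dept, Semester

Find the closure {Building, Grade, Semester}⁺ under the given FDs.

Start with {Building, Grade, Semester}.
Building → CourseID, Dept applies; add {CourseID, Dept} → now {Building, CourseID, Dept, Grade, Semester}.
No further FD applies.

{Building, CourseID, Dept, Grade, Semester}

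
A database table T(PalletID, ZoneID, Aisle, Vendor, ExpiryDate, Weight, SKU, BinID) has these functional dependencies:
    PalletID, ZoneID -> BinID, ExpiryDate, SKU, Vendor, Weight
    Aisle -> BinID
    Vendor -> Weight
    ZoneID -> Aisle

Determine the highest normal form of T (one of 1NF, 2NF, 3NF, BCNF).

1NF

Candidate key: {PalletID, ZoneID}. Prime attributes: {PalletID, ZoneID}.
Aisle -> BinID: {Aisle}⁺ = {Aisle, BinID}, which is not all of the attributes, so the left side is not a superkey — BCNF is violated.
Because {BinID} is non-prime and the left side of Aisle -> BinID is not a superkey, the relation is not in 3NF.
Since {ZoneID} ⊂ {PalletID, ZoneID} and {ZoneID}⁺ ⊇ {Aisle, BinID} with {Aisle, BinID} non-prime, there is a partial dependency; 2NF fails.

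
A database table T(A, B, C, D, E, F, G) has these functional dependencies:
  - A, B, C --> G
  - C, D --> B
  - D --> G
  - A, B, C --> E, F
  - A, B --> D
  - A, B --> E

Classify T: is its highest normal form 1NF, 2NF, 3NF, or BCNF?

1NF

Candidate keys: {A, B, C}, {A, C, D}. Prime attributes: {A, B, C, D}.
For C, D --> B we have {C, D}⁺ = {B, C, D, G}; {C, D} is not a superkey, so BCNF fails.
Because {G} is non-prime and the left side of D --> G is not a superkey, the relation is not in 3NF.
{A, B} is a proper subset of the key {A, B, C}, and {A, B}⁺ contains the non-prime attributes {E, G} — a partial dependency, so 2NF is violated.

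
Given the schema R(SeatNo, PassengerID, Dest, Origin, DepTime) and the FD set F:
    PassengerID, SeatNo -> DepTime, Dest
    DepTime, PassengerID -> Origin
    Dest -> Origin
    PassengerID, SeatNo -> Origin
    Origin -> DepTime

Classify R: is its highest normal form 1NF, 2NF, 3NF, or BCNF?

Candidate key: {PassengerID, SeatNo}. Prime attributes: {PassengerID, SeatNo}.
DepTime, PassengerID -> Origin breaks BCNF: {DepTime, PassengerID}⁺ = {DepTime, Origin, PassengerID}, so {DepTime, PassengerID} is not a superkey.
Because {Origin} is non-prime and the left side of DepTime, PassengerID -> Origin is not a superkey, the relation is not in 3NF.
Checking every proper subset of each key, none determines a non-prime attribute — 2NF is satisfied.

2NF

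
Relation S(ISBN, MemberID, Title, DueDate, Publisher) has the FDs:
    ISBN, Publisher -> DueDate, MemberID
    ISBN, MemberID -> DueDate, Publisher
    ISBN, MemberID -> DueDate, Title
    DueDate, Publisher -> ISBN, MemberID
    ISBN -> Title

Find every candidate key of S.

{DueDate, Publisher}, {ISBN, MemberID}, {ISBN, Publisher}

{DueDate, Publisher} is a candidate key since {DueDate, Publisher}⁺ = {DueDate, ISBN, MemberID, Publisher, Title} covers every attribute.
{ISBN, MemberID} is a candidate key since {ISBN, MemberID}⁺ = {DueDate, ISBN, MemberID, Publisher, Title} covers every attribute.
{ISBN, Publisher} is a candidate key since {ISBN, Publisher}⁺ = {DueDate, ISBN, MemberID, Publisher, Title} covers every attribute.
Any other superkey properly contains one of these, so there are no further candidate keys.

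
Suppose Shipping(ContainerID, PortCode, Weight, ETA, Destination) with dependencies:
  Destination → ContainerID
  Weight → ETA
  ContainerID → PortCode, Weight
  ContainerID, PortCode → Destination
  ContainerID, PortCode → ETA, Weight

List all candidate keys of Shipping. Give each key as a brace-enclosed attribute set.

{ContainerID}⁺ = {ContainerID, Destination, ETA, PortCode, Weight}, which is every attribute, so {ContainerID} is a candidate key.
{Destination}⁺ = {ContainerID, Destination, ETA, PortCode, Weight}, which is every attribute, so {Destination} is a candidate key.
These are minimal and exhaustive — every other superkey contains one of them.

{ContainerID}, {Destination}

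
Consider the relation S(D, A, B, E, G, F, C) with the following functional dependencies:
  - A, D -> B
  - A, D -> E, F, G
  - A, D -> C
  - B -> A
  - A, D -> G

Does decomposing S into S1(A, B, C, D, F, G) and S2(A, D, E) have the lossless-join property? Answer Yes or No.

The shared attributes are {A, D} and {A, D}⁺ = {A, B, C, D, E, F, G}.
Since S1 ⊆ {A, B, C, D, E, F, G}, the intersection is a superkey of S1; the decomposition is lossless.

Yes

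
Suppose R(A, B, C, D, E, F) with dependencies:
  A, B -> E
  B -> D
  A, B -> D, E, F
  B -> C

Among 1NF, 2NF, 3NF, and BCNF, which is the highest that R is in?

Candidate key: {A, B}. Prime attributes: {A, B}.
B -> D breaks BCNF: {B}⁺ = {B, C, D}, so {B} is not a superkey.
Because {D} is non-prime and the left side of B -> D is not a superkey, the relation is not in 3NF.
{B} is a proper subset of the key {A, B}, and {B}⁺ contains the non-prime attributes {C, D} — a partial dependency, so 2NF is violated.

1NF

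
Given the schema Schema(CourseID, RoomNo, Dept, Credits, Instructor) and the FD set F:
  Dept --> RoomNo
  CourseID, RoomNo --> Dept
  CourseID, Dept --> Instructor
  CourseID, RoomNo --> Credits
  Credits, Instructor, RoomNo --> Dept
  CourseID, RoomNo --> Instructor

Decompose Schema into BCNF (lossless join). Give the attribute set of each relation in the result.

{CourseID, Credits, Dept, Instructor}; {Dept, RoomNo}

Candidate keys of the original relation: {CourseID, Dept}, {CourseID, RoomNo}.
Within {CourseID, Credits, Dept, Instructor, RoomNo}: {Dept}⁺ ∩ {CourseID, Credits, Dept, Instructor, RoomNo} = {Dept, RoomNo}, not the whole set, so Dept --> RoomNo violates BCNF; decompose into {Dept, RoomNo} and {CourseID, Credits, Dept, Instructor}.
{Dept, RoomNo}: every determinant is a superkey — BCNF.
{CourseID, Credits, Dept, Instructor}: every determinant is a superkey — BCNF.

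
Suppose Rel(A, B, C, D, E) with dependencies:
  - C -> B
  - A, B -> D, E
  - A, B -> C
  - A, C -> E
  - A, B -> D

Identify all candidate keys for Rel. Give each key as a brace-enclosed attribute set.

No FD produces {A}, so it must be in every candidate key.
{A, B}⁺ = {A, B, C, D, E} — all of the relation — so {A, B} is a candidate key.
{A, C}⁺ = {A, B, C, D, E} — all of the relation — so {A, C} is a candidate key.
No proper subset of any of these is a key, and no other minimal superkey exists.

{A, B}, {A, C}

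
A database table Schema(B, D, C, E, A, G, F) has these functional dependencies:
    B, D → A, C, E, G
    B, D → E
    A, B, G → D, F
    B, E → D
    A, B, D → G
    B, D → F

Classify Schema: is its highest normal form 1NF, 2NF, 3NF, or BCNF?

BCNF

Candidate keys: {A, B, G}, {B, D}, {B, E}. Prime attributes: {A, B, D, E, G}.
Each dependency's left side is a superkey — BCNF holds.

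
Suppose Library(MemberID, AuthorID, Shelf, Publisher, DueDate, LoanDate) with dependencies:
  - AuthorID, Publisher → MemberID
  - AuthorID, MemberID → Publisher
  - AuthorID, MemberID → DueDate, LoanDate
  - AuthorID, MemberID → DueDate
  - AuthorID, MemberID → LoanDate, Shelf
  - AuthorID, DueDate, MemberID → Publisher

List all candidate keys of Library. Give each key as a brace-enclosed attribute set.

{AuthorID, MemberID}, {AuthorID, Publisher}

Attributes never on any right-hand side: {AuthorID} — every candidate key must contain it.
{AuthorID, MemberID}⁺ = {AuthorID, DueDate, LoanDate, MemberID, Publisher, Shelf} — all of the relation — so {AuthorID, MemberID} is a candidate key.
{AuthorID, Publisher}⁺ = {AuthorID, DueDate, LoanDate, MemberID, Publisher, Shelf} — all of the relation — so {AuthorID, Publisher} is a candidate key.
These are minimal and exhaustive — every other superkey contains one of them.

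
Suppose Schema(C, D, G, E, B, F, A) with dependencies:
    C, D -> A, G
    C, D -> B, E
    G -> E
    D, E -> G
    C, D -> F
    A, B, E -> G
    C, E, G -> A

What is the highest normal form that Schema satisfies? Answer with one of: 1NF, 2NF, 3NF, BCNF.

2NF

Candidate key: {C, D}. Prime attributes: {C, D}.
G -> E breaks BCNF: {G}⁺ = {E, G}, so {G} is not a superkey.
G -> E has non-prime {E} on the right and a non-superkey on the left, so 3NF fails.
No proper subset of a key has a non-prime attribute in its closure, so there is no partial dependency; 2NF holds.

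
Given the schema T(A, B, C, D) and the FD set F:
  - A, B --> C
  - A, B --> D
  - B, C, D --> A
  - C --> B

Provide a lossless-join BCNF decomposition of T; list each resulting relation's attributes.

{A, C, D}; {B, C}

Candidate keys of the original relation: {A, B}, {A, C}, {C, D}.
{A, B, C, D}: {C} determines {B, C} here but is not a superkey — split on C --> B, giving {B, C} and {A, C, D}.
{B, C}: every determinant is a superkey — BCNF.
{A, C, D}: every determinant is a superkey — BCNF.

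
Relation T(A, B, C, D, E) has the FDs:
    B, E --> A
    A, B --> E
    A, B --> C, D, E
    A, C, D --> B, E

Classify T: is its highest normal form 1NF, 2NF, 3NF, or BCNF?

Candidate keys: {A, B}, {A, C, D}, {B, E}. Prime attributes: {A, B, C, D, E}.
The left-hand side of every FD is a superkey, so BCNF is satisfied.

BCNF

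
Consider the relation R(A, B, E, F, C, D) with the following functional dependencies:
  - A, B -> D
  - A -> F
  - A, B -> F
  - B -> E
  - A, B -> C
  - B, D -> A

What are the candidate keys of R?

{A, B}, {B, D}

{B} never appears on the right of any FD, so every key must include it.
Closure of {A, B} is {A, B, C, D, E, F}, the whole schema; {A, B} is a candidate key.
Closure of {B, D} is {A, B, C, D, E, F}, the whole schema; {B, D} is a candidate key.
Any other superkey properly contains one of these, so there are no further candidate keys.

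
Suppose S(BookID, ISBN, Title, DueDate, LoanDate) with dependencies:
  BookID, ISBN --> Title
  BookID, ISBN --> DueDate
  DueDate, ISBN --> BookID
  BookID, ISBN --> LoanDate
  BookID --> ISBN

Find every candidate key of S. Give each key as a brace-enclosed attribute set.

{BookID}⁺ = {BookID, DueDate, ISBN, LoanDate, Title}, which is every attribute, so {BookID} is a candidate key.
{DueDate, ISBN}⁺ = {BookID, DueDate, ISBN, LoanDate, Title}, which is every attribute, so {DueDate, ISBN} is a candidate key.
Any other superkey properly contains one of these, so there are no further candidate keys.

{BookID}, {DueDate, ISBN}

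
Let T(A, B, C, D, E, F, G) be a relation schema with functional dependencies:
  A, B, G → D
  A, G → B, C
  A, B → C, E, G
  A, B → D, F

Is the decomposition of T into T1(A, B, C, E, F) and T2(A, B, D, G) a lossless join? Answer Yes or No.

Yes

T1 ∩ T2 = {A, B}; its closure under F is {A, B, C, D, E, F, G}.
T1 is contained in that closure, so T1 ∩ T2 → T1 holds and the join is lossless.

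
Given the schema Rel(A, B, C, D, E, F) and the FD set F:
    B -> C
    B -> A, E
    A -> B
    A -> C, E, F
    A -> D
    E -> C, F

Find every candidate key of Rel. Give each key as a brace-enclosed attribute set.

{A} is a candidate key since {A}⁺ = {A, B, C, D, E, F} covers every attribute.
{B} is a candidate key since {B}⁺ = {A, B, C, D, E, F} covers every attribute.
These are minimal and exhaustive — every other superkey contains one of them.

{A}, {B}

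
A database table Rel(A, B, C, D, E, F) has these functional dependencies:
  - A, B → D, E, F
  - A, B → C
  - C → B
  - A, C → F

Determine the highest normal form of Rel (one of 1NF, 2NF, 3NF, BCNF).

3NF

Candidate keys: {A, B}, {A, C}. Prime attributes: {A, B, C}.
C → B breaks BCNF: {C}⁺ = {B, C}, so {C} is not a superkey.
Its right-hand attributes {B} are all prime, as are those of every other non-superkey FD — the relation is in 3NF.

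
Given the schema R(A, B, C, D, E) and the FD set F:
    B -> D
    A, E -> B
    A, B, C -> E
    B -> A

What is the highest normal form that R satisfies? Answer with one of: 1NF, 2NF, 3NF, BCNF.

1NF

Candidate keys: {A, C, E}, {B, C}. Prime attributes: {A, B, C, E}.
B -> D breaks BCNF: {B}⁺ = {A, B, D}, so {B} is not a superkey.
B -> D determines the non-prime attribute {D} from a non-superkey — 3NF is violated.
{B} is a proper subset of the key {B, C}, and {B}⁺ contains the non-prime attribute {D} — a partial dependency, so 2NF is violated.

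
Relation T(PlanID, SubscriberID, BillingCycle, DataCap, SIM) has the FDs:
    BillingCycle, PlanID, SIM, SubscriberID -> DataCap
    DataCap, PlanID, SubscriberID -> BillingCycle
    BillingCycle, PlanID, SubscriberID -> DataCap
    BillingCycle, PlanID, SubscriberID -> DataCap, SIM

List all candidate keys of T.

Attributes never on any right-hand side: {PlanID, SubscriberID} — every candidate key must contain all of them.
{BillingCycle, PlanID, SubscriberID}⁺ = {BillingCycle, DataCap, PlanID, SIM, SubscriberID} — all of the relation — so {BillingCycle, PlanID, SubscriberID} is a candidate key.
{DataCap, PlanID, SubscriberID}⁺ = {BillingCycle, DataCap, PlanID, SIM, SubscriberID} — all of the relation — so {DataCap, PlanID, SubscriberID} is a candidate key.
These are minimal and exhaustive — every other superkey contains one of them.

{BillingCycle, PlanID, SubscriberID}, {DataCap, PlanID, SubscriberID}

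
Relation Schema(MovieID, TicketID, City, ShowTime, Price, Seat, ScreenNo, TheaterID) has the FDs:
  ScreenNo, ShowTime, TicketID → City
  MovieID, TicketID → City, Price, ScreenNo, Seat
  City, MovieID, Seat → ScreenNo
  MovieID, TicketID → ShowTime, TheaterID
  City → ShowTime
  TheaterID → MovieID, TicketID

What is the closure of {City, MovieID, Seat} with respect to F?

{City, MovieID, ScreenNo, Seat, ShowTime}

Start with {City, MovieID, Seat}.
City, MovieID, Seat → ScreenNo applies; add {ScreenNo} → now {City, MovieID, ScreenNo, Seat}.
City → ShowTime applies; add {ShowTime} → now {City, MovieID, ScreenNo, Seat, ShowTime}.
No further FD applies.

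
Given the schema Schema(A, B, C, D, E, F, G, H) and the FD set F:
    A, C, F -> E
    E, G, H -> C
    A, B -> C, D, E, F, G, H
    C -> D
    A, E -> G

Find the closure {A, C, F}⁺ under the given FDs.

Start with {A, C, F}.
A, C, F -> E applies; add {E} → now {A, C, E, F}.
C -> D applies; add {D} → now {A, C, D, E, F}.
A, E -> G applies; add {G} → now {A, C, D, E, F, G}.
No further FD applies.

{A, C, D, E, F, G}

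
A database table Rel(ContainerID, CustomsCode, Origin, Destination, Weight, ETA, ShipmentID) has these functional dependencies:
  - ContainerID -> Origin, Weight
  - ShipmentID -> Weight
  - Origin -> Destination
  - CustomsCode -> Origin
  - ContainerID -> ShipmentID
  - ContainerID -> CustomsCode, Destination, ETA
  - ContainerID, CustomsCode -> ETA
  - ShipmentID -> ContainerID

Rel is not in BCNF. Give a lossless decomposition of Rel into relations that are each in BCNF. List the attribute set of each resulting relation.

Candidate keys of the original relation: {ContainerID}, {ShipmentID}.
Within {ContainerID, CustomsCode, Destination, ETA, Origin, ShipmentID, Weight}: {Origin}⁺ ∩ {ContainerID, CustomsCode, Destination, ETA, Origin, ShipmentID, Weight} = {Destination, Origin}, not the whole set, so Origin -> Destination violates BCNF; decompose into {Destination, Origin} and {ContainerID, CustomsCode, ETA, Origin, ShipmentID, Weight}.
{Destination, Origin} has no BCNF violation.
Within {ContainerID, CustomsCode, ETA, Origin, ShipmentID, Weight}: {CustomsCode}⁺ ∩ {ContainerID, CustomsCode, ETA, Origin, ShipmentID, Weight} = {CustomsCode, Origin}, not the whole set, so CustomsCode -> Origin violates BCNF; decompose into {CustomsCode, Origin} and {ContainerID, CustomsCode, ETA, ShipmentID, Weight}.
{CustomsCode, Origin} has no BCNF violation.
{ContainerID, CustomsCode, ETA, ShipmentID, Weight} has no BCNF violation.

{ContainerID, CustomsCode, ETA, ShipmentID, Weight}; {CustomsCode, Origin}; {Destination, Origin}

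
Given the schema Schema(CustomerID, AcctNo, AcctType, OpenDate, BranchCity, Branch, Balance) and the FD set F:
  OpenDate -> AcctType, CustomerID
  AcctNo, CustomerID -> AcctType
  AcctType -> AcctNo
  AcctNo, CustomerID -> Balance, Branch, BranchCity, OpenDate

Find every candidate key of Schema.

{AcctNo, CustomerID}, {AcctType, CustomerID}, {OpenDate}

{OpenDate} is a candidate key since {OpenDate}⁺ = {AcctNo, AcctType, Balance, Branch, BranchCity, CustomerID, OpenDate} covers every attribute.
{AcctNo, CustomerID} is a candidate key since {AcctNo, CustomerID}⁺ = {AcctNo, AcctType, Balance, Branch, BranchCity, CustomerID, OpenDate} covers every attribute.
{AcctType, CustomerID} is a candidate key since {AcctType, CustomerID}⁺ = {AcctNo, AcctType, Balance, Branch, BranchCity, CustomerID, OpenDate} covers every attribute.
Any other superkey properly contains one of these, so there are no further candidate keys.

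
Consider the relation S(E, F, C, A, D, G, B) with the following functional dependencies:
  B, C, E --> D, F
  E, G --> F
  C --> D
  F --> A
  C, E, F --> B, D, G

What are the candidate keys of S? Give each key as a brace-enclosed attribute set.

{B, C, E}, {C, E, F}, {C, E, G}

Attributes never on any right-hand side: {C, E} — every candidate key must contain all of them.
Closure of {B, C, E} is {A, B, C, D, E, F, G}, the whole schema; {B, C, E} is a candidate key.
Closure of {C, E, F} is {A, B, C, D, E, F, G}, the whole schema; {C, E, F} is a candidate key.
Closure of {C, E, G} is {A, B, C, D, E, F, G}, the whole schema; {C, E, G} is a candidate key.
Any other superkey properly contains one of these, so there are no further candidate keys.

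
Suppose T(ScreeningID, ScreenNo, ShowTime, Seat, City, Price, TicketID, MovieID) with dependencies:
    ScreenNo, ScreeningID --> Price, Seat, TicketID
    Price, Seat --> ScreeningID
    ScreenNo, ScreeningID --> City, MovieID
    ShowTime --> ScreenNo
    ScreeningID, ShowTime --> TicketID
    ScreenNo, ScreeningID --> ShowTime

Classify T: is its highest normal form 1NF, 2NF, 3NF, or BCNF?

3NF

Candidate keys: {Price, ScreenNo, Seat}, {Price, Seat, ShowTime}, {ScreenNo, ScreeningID}, {ScreeningID, ShowTime}. Prime attributes: {Price, ScreenNo, ScreeningID, Seat, ShowTime}.
For Price, Seat --> ScreeningID we have {Price, Seat}⁺ = {Price, ScreeningID, Seat}; {Price, Seat} is not a superkey, so BCNF fails.
But every attribute on its right side ({ScreeningID}) is prime, and the same holds for every other non-superkey FD, so 3NF still holds.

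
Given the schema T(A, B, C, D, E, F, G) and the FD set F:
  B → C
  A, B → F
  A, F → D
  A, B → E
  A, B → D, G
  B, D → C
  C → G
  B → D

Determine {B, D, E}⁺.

{B, C, D, E, G}

Start with {B, D, E}.
B → C applies; add {C} → now {B, C, D, E}.
C → G applies; add {G} → now {B, C, D, E, G}.
No further FD applies.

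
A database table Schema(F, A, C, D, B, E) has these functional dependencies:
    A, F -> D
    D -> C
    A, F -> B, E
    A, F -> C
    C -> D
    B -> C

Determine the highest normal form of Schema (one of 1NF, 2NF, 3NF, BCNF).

2NF

Candidate key: {A, F}. Prime attributes: {A, F}.
D -> C: {D}⁺ = {C, D}, which is not all of the attributes, so the left side is not a superkey — BCNF is violated.
D -> C determines the non-prime attribute {C} from a non-superkey — 3NF is violated.
No proper subset of a key has a non-prime attribute in its closure, so there is no partial dependency; 2NF holds.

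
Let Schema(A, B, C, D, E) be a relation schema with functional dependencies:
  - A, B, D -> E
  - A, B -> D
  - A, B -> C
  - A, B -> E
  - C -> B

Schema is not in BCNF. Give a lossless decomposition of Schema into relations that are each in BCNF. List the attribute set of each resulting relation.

{A, C, D, E}; {B, C}

Candidate keys of the original relation: {A, B}, {A, C}.
In {A, B, C, D, E}, {C} is not a superkey ({C}⁺ restricted to this set is {B, C}), so split on C -> B into {B, C} and {A, C, D, E}.
{B, C} has no BCNF violation.
{A, C, D, E} has no BCNF violation.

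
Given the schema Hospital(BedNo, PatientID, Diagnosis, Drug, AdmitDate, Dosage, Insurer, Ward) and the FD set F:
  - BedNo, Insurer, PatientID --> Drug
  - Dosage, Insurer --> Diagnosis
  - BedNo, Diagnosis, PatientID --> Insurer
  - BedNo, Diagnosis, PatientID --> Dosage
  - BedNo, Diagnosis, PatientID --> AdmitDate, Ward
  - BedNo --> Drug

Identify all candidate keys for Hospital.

{BedNo, Diagnosis, PatientID}, {BedNo, Dosage, Insurer, PatientID}

{BedNo, PatientID} never appear on the right of any FD, so every key must include all of them.
{BedNo, Diagnosis, PatientID}⁺ = {AdmitDate, BedNo, Diagnosis, Dosage, Drug, Insurer, PatientID, Ward} — all of the relation — so {BedNo, Diagnosis, PatientID} is a candidate key.
{BedNo, Dosage, Insurer, PatientID}⁺ = {AdmitDate, BedNo, Diagnosis, Dosage, Drug, Insurer, PatientID, Ward} — all of the relation — so {BedNo, Dosage, Insurer, PatientID} is a candidate key.
Any other superkey properly contains one of these, so there are no further candidate keys.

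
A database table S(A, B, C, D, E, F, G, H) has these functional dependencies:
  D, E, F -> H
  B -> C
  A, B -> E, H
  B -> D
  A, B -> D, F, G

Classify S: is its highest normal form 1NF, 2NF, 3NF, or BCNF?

Candidate key: {A, B}. Prime attributes: {A, B}.
For D, E, F -> H we have {D, E, F}⁺ = {D, E, F, H}; {D, E, F} is not a superkey, so BCNF fails.
Because {H} is non-prime and the left side of D, E, F -> H is not a superkey, the relation is not in 3NF.
Since {B} ⊂ {A, B} and {B}⁺ ⊇ {C, D} with {C, D} non-prime, there is a partial dependency; 2NF fails.

1NF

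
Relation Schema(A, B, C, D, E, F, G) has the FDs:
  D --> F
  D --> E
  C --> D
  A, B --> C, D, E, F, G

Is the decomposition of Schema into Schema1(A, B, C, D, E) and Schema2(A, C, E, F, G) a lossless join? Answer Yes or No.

No

Common attributes: {A, C, E}; their closure is {A, C, D, E, F}.
Schema1 ⊄ {A, C, D, E, F} and Schema2 ⊄ {A, C, D, E, F}, so the split is lossy.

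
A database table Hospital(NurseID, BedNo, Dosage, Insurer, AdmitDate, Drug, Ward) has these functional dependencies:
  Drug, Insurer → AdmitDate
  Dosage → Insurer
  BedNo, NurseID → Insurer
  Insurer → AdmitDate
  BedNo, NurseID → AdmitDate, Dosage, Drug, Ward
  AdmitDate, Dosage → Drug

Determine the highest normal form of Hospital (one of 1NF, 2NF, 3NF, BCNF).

Candidate key: {BedNo, NurseID}. Prime attributes: {BedNo, NurseID}.
For Drug, Insurer → AdmitDate we have {Drug, Insurer}⁺ = {AdmitDate, Drug, Insurer}; {Drug, Insurer} is not a superkey, so BCNF fails.
Drug, Insurer → AdmitDate has non-prime {AdmitDate} on the right and a non-superkey on the left, so 3NF fails.
No proper subset of a key has a non-prime attribute in its closure, so there is no partial dependency; 2NF holds.

2NF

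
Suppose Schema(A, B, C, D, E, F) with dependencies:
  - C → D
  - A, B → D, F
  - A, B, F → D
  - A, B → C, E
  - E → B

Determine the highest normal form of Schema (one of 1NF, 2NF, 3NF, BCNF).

Candidate keys: {A, B}, {A, E}. Prime attributes: {A, B, E}.
C → D: {C}⁺ = {C, D}, which is not all of the attributes, so the left side is not a superkey — BCNF is violated.
Because {D} is non-prime and the left side of C → D is not a superkey, the relation is not in 3NF.
No non-prime attribute depends on a proper subset of any candidate key, so 2NF holds.

2NF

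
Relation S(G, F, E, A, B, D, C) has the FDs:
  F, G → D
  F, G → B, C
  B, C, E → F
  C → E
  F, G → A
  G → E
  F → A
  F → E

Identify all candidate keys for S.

Attributes never on any right-hand side: {G} — every candidate key must contain it.
Closure of {F, G} is {A, B, C, D, E, F, G}, the whole schema; {F, G} is a candidate key.
Closure of {B, C, G} is {A, B, C, D, E, F, G}, the whole schema; {B, C, G} is a candidate key.
These are minimal and exhaustive — every other superkey contains one of them.

{B, C, G}, {F, G}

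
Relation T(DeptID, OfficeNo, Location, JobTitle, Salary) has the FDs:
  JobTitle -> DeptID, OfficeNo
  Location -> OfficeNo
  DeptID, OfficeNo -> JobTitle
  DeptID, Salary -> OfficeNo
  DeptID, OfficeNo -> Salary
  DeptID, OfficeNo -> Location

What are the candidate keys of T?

{JobTitle}⁺ = {DeptID, JobTitle, Location, OfficeNo, Salary} — all of the relation — so {JobTitle} is a candidate key.
{DeptID, Location}⁺ = {DeptID, JobTitle, Location, OfficeNo, Salary} — all of the relation — so {DeptID, Location} is a candidate key.
{DeptID, OfficeNo}⁺ = {DeptID, JobTitle, Location, OfficeNo, Salary} — all of the relation — so {DeptID, OfficeNo} is a candidate key.
{DeptID, Salary}⁺ = {DeptID, JobTitle, Location, OfficeNo, Salary} — all of the relation — so {DeptID, Salary} is a candidate key.
No proper subset of any of these is a key, and no other minimal superkey exists.

{DeptID, Location}, {DeptID, OfficeNo}, {DeptID, Salary}, {JobTitle}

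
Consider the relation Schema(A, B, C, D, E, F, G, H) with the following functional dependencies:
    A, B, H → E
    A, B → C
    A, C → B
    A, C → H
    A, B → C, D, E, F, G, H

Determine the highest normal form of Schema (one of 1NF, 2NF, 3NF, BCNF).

Candidate keys: {A, B}, {A, C}. Prime attributes: {A, B, C}.
Every FD has a superkey on the left, so the relation is in BCNF.

BCNF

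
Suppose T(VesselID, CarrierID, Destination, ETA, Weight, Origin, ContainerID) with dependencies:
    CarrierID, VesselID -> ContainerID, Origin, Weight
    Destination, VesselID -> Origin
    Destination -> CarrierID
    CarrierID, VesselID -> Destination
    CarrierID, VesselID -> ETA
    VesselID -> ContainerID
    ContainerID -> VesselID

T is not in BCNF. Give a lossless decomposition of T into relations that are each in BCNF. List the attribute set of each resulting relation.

Candidate keys of the original relation: {CarrierID, ContainerID}, {CarrierID, VesselID}, {ContainerID, Destination}, {Destination, VesselID}.
{CarrierID, ContainerID, Destination, ETA, Origin, VesselID, Weight}: {Destination} determines {CarrierID, Destination} here but is not a superkey — split on Destination -> CarrierID, giving {CarrierID, Destination} and {ContainerID, Destination, ETA, Origin, VesselID, Weight}.
{CarrierID, Destination} is in BCNF.
{ContainerID, Destination, ETA, Origin, VesselID, Weight}: {VesselID} determines {ContainerID, VesselID} here but is not a superkey — split on VesselID -> ContainerID, giving {ContainerID, VesselID} and {Destination, ETA, Origin, VesselID, Weight}.
{ContainerID, VesselID} is in BCNF.
{Destination, ETA, Origin, VesselID, Weight} is in BCNF.

{CarrierID, Destination}; {ContainerID, VesselID}; {Destination, ETA, Origin, VesselID, Weight}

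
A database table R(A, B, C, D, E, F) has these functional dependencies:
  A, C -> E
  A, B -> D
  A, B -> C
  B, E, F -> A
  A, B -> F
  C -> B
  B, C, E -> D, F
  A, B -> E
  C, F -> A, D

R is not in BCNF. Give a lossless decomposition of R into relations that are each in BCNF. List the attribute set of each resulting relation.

Candidate keys of the original relation: {A, B}, {A, C}, {B, E, F}, {C, E}, {C, F}.
{A, B, C, D, E, F}: {C} determines {B, C} here but is not a superkey — split on C -> B, giving {B, C} and {A, C, D, E, F}.
{B, C} is in BCNF.
{A, C, D, E, F} is in BCNF.

{A, C, D, E, F}; {B, C}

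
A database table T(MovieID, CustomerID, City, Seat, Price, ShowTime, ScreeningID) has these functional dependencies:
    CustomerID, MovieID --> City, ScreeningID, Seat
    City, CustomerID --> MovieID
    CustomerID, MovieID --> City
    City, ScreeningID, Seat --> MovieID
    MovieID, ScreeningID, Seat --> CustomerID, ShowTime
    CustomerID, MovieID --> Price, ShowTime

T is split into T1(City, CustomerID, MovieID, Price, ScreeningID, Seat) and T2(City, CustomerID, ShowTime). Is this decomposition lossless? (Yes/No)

Yes

Common attributes: {City, CustomerID}; their closure is {City, CustomerID, MovieID, Price, ScreeningID, Seat, ShowTime}.
Since T1 ⊆ {City, CustomerID, MovieID, Price, ScreeningID, Seat, ShowTime}, the intersection is a superkey of T1; the decomposition is lossless.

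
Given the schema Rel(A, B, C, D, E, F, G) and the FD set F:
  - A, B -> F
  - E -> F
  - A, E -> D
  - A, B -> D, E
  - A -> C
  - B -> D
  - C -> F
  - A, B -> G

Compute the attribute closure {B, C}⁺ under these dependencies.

{B, C, D, F}

Start with {B, C}.
B -> D applies; add {D} → now {B, C, D}.
C -> F applies; add {F} → now {B, C, D, F}.
No further FD applies.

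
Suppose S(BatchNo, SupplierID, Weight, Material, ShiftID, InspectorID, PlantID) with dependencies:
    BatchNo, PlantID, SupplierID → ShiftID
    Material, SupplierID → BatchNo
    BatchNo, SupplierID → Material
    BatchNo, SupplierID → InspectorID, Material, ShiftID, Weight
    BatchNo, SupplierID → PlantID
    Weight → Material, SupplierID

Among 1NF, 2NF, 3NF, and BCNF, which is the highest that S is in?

BCNF

Candidate keys: {BatchNo, SupplierID}, {Material, SupplierID}, {Weight}. Prime attributes: {BatchNo, Material, SupplierID, Weight}.
Each dependency's left side is a superkey — BCNF holds.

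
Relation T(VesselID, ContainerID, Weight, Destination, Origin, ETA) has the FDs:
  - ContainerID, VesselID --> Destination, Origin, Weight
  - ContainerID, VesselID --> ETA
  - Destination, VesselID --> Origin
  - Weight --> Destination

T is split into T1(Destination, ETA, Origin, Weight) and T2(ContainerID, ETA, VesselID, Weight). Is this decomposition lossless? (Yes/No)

Common attributes: {ETA, Weight}; their closure is {Destination, ETA, Weight}.
Neither T1 nor T2 is contained in that closure, so the decomposition is lossy.

No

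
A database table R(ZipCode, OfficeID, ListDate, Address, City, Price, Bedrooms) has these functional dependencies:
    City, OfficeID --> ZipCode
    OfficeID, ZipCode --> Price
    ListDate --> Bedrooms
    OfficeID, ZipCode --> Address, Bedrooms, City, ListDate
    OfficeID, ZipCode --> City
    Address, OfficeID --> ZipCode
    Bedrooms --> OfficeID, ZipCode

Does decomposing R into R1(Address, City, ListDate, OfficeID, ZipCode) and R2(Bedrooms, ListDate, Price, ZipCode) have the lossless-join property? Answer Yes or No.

The shared attributes are {ListDate, ZipCode} and {ListDate, ZipCode}⁺ = {Address, Bedrooms, City, ListDate, OfficeID, Price, ZipCode}.
R1 is contained in that closure, so R1 ∩ R2 --> R1 holds and the join is lossless.

Yes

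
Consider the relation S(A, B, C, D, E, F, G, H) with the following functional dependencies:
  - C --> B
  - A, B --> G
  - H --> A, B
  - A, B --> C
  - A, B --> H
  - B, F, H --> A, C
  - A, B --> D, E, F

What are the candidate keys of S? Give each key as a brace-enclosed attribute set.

{A, B}, {A, C}, {H}

Closure of {H} is {A, B, C, D, E, F, G, H}, the whole schema; {H} is a candidate key.
Closure of {A, B} is {A, B, C, D, E, F, G, H}, the whole schema; {A, B} is a candidate key.
Closure of {A, C} is {A, B, C, D, E, F, G, H}, the whole schema; {A, C} is a candidate key.
These are minimal and exhaustive — every other superkey contains one of them.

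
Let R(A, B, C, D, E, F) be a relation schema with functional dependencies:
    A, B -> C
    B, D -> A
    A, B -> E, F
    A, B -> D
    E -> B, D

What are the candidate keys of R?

{E}⁺ = {A, B, C, D, E, F}, which is every attribute, so {E} is a candidate key.
{A, B}⁺ = {A, B, C, D, E, F}, which is every attribute, so {A, B} is a candidate key.
{B, D}⁺ = {A, B, C, D, E, F}, which is every attribute, so {B, D} is a candidate key.
These are minimal and exhaustive — every other superkey contains one of them.

{A, B}, {B, D}, {E}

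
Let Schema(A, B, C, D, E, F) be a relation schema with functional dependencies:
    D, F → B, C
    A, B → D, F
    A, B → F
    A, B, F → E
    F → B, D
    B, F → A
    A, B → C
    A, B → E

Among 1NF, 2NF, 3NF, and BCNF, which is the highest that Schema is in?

BCNF

Candidate keys: {A, B}, {F}. Prime attributes: {A, B, F}.
Every FD has a superkey on the left, so the relation is in BCNF.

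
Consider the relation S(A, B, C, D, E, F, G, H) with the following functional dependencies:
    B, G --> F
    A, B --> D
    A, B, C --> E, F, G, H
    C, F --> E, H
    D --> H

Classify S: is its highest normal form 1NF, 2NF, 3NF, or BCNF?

Candidate key: {A, B, C}. Prime attributes: {A, B, C}.
B, G --> F breaks BCNF: {B, G}⁺ = {B, F, G}, so {B, G} is not a superkey.
B, G --> F determines the non-prime attribute {F} from a non-superkey — 3NF is violated.
{A, B} is a proper subset of the key {A, B, C}, and {A, B}⁺ contains the non-prime attributes {D, H} — a partial dependency, so 2NF is violated.

1NF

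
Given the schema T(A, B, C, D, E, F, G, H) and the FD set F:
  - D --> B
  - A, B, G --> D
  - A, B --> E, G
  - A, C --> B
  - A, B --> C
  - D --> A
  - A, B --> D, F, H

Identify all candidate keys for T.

Closure of {D} is {A, B, C, D, E, F, G, H}, the whole schema; {D} is a candidate key.
Closure of {A, B} is {A, B, C, D, E, F, G, H}, the whole schema; {A, B} is a candidate key.
Closure of {A, C} is {A, B, C, D, E, F, G, H}, the whole schema; {A, C} is a candidate key.
No proper subset of any of these is a key, and no other minimal superkey exists.

{A, B}, {A, C}, {D}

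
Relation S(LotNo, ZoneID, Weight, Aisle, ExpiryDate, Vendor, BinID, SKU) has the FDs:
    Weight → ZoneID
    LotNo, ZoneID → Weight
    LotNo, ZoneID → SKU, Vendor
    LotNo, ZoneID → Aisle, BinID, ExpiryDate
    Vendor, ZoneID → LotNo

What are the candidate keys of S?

{LotNo, Weight}⁺ = {Aisle, BinID, ExpiryDate, LotNo, SKU, Vendor, Weight, ZoneID} — all of the relation — so {LotNo, Weight} is a candidate key.
{LotNo, ZoneID}⁺ = {Aisle, BinID, ExpiryDate, LotNo, SKU, Vendor, Weight, ZoneID} — all of the relation — so {LotNo, ZoneID} is a candidate key.
{Vendor, Weight}⁺ = {Aisle, BinID, ExpiryDate, LotNo, SKU, Vendor, Weight, ZoneID} — all of the relation — so {Vendor, Weight} is a candidate key.
{Vendor, ZoneID}⁺ = {Aisle, BinID, ExpiryDate, LotNo, SKU, Vendor, Weight, ZoneID} — all of the relation — so {Vendor, ZoneID} is a candidate key.
Any other superkey properly contains one of these, so there are no further candidate keys.

{LotNo, Weight}, {LotNo, ZoneID}, {Vendor, Weight}, {Vendor, ZoneID}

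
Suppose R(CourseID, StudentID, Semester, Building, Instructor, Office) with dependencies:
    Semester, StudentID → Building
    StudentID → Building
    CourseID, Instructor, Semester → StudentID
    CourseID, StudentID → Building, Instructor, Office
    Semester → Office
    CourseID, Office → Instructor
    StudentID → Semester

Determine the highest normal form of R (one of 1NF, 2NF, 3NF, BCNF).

Candidate keys: {CourseID, Semester}, {CourseID, StudentID}. Prime attributes: {CourseID, Semester, StudentID}.
Semester, StudentID → Building breaks BCNF: {Semester, StudentID}⁺ = {Building, Office, Semester, StudentID}, so {Semester, StudentID} is not a superkey.
Semester, StudentID → Building determines the non-prime attribute {Building} from a non-superkey — 3NF is violated.
Since {Semester} ⊂ {CourseID, Semester} and {Semester}⁺ ⊇ {Office} with {Office} non-prime, there is a partial dependency; 2NF fails.

1NF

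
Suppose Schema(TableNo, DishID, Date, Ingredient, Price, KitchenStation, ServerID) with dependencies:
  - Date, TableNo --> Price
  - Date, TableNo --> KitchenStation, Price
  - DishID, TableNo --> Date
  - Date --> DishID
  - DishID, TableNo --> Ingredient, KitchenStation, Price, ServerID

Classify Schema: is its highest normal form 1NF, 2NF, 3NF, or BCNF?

3NF

Candidate keys: {Date, TableNo}, {DishID, TableNo}. Prime attributes: {Date, DishID, TableNo}.
For Date --> DishID we have {Date}⁺ = {Date, DishID}; {Date} is not a superkey, so BCNF fails.
But every attribute on its right side ({DishID}) is prime, and the same holds for every other non-superkey FD, so 3NF still holds.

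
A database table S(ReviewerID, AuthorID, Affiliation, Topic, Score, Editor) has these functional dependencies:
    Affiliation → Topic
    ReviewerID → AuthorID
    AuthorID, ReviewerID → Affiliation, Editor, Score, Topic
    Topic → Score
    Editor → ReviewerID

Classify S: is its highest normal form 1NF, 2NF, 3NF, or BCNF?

2NF

Candidate keys: {Editor}, {ReviewerID}. Prime attributes: {Editor, ReviewerID}.
For Affiliation → Topic we have {Affiliation}⁺ = {Affiliation, Score, Topic}; {Affiliation} is not a superkey, so BCNF fails.
Affiliation → Topic has non-prime {Topic} on the right and a non-superkey on the left, so 3NF fails.
With only single-attribute keys there can be no partial dependency, so 2NF holds.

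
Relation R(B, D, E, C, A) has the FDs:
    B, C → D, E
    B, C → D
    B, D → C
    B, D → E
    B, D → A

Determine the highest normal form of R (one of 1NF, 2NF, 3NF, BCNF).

Candidate keys: {B, C}, {B, D}. Prime attributes: {B, C, D}.
Every FD has a superkey on the left, so the relation is in BCNF.

BCNF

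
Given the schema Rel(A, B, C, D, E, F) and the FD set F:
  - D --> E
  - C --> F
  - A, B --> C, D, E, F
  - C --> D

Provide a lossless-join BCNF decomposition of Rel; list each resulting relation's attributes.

{A, B, C}; {C, D, F}; {D, E}

Candidate key of the original relation: {A, B}.
{A, B, C, D, E, F}: {D} determines {D, E} here but is not a superkey — split on D --> E, giving {D, E} and {A, B, C, D, F}.
{D, E}: every determinant is a superkey — BCNF.
{A, B, C, D, F}: {C} determines {C, D, F} here but is not a superkey — split on C --> D, F, giving {C, D, F} and {A, B, C}.
{C, D, F}: every determinant is a superkey — BCNF.
{A, B, C}: every determinant is a superkey — BCNF.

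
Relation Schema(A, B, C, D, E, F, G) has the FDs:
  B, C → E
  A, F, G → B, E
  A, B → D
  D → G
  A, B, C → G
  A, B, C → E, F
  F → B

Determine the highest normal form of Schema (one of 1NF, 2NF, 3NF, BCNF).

Candidate keys: {A, B, C}, {A, C, F}. Prime attributes: {A, B, C, F}.
B, C → E breaks BCNF: {B, C}⁺ = {B, C, E}, so {B, C} is not a superkey.
Because {E} is non-prime and the left side of B, C → E is not a superkey, the relation is not in 3NF.
The proper key subset {A, B} of {A, B, C} determines non-prime {D, G}, so the relation is not even in 2NF.

1NF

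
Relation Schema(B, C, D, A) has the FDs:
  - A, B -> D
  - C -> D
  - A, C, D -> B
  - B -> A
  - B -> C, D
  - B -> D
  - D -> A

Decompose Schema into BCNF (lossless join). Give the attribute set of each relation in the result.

{A, D}; {B, C, D}

Candidate keys of the original relation: {B}, {C}.
In {A, B, C, D}, {D} is not a superkey ({D}⁺ restricted to this set is {A, D}), so split on D -> A into {A, D} and {B, C, D}.
{A, D} has no BCNF violation.
{B, C, D} has no BCNF violation.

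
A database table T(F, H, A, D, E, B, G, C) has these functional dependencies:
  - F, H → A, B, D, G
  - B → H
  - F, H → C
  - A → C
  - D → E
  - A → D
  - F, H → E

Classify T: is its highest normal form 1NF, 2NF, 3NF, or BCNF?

Candidate keys: {B, F}, {F, H}. Prime attributes: {B, F, H}.
B → H: {B}⁺ = {B, H}, which is not all of the attributes, so the left side is not a superkey — BCNF is violated.
A → C determines the non-prime attribute {C} from a non-superkey — 3NF is violated.
No non-prime attribute depends on a proper subset of any candidate key, so 2NF holds.

2NF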